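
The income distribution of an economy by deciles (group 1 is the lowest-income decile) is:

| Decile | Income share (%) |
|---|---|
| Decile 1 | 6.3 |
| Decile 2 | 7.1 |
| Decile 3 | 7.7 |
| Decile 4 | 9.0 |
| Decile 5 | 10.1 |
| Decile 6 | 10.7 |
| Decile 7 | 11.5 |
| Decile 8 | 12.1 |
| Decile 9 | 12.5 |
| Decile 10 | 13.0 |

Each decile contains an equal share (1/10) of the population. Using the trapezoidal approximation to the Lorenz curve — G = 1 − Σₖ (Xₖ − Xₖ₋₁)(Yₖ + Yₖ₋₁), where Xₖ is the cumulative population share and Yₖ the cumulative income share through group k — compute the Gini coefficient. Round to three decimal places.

Cumulative income shares Yₖ: 0.0630, 0.1340, 0.2110, 0.3010, 0.4020, 0.5090, 0.6240, 0.7450, 0.8700, 1.0000
Σ (Xₖ−Xₖ₋₁)(Yₖ+Yₖ₋₁) = (1/10)(0.0630+0.0000) + (1/10)(0.1340+0.0630) + (1/10)(0.2110+0.1340) + (1/10)(0.3010+0.2110) + (1/10)(0.4020+0.3010) + (1/10)(0.5090+0.4020) + (1/10)(0.6240+0.5090) + (1/10)(0.7450+0.6240) + (1/10)(0.8700+0.7450) + (1/10)(1.0000+0.8700)
  = 0.0063 + 0.0197 + 0.0345 + 0.0512 + 0.0703 + 0.0911 + 0.1133 + 0.1369 + 0.1615 + 0.1870 = 0.8718
G = 1 − 0.8718 = 0.1282

0.128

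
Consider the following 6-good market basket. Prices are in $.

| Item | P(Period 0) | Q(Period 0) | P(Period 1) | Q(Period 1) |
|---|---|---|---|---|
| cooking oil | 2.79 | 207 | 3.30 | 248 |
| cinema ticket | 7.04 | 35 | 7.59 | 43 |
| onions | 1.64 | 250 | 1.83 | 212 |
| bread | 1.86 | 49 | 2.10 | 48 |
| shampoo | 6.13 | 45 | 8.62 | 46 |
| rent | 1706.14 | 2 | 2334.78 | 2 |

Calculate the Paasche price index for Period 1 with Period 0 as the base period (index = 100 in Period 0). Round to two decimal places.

130.70

Paasche price index uses current-period quantities as weights.
ΣP(Period 1)·Q(Period 1) = 3.30×248 + 7.59×43 + 1.83×212 + 2.10×48 + 8.62×46 + 2334.78×2 = 818.4 + 326.37 + 387.96 + 100.8 + 396.52 + 4669.56 = 6699.61
ΣP(Period 0)·Q(Period 1) = 2.79×248 + 7.04×43 + 1.64×212 + 1.86×48 + 6.13×46 + 1706.14×2 = 691.92 + 302.72 + 347.68 + 89.28 + 281.98 + 3412.28 = 5125.86
Index = 6699.61 / 5125.86 × 100 = 130.7022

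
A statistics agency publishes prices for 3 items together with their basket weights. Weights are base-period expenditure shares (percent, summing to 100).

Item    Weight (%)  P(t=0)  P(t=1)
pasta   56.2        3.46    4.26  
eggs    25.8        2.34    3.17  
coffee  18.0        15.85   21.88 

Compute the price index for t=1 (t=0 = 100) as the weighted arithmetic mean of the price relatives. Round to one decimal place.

pasta: 56.2 × (4.26/3.46) = 56.2 × 1.231214 = 69.1942
eggs: 25.8 × (3.17/2.34) = 25.8 × 1.354701 = 34.9513
coffee: 18.0 × (21.88/15.85) = 18.0 × 1.380442 = 24.8479
Index = Σ wᵢ·(p₁ᵢ/p₀ᵢ) = 69.1942 + 34.9513 + 24.8479 = 128.9935

129.0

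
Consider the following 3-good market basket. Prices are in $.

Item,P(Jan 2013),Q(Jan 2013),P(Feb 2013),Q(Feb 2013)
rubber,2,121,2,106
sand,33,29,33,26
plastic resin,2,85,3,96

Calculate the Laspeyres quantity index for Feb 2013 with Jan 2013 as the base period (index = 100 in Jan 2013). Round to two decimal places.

92.18

Laspeyres quantity index uses base-period prices as weights.
ΣP(Jan 2013)·Q(Feb 2013) = 2×106 + 33×26 + 2×96 = 212 + 858 + 192 = 1262
ΣP(Jan 2013)·Q(Jan 2013) = 2×121 + 33×29 + 2×85 = 242 + 957 + 170 = 1369
Index = 1262 / 1369 × 100 = 92.1841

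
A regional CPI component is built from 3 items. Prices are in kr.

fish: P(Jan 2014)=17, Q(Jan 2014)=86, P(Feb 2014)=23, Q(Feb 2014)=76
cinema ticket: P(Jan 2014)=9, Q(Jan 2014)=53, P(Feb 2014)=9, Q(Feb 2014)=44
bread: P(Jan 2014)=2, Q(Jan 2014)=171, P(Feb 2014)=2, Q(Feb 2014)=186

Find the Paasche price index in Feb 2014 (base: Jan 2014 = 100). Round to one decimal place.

122.1

Paasche price index uses current-period quantities as weights.
ΣP(Feb 2014)·Q(Feb 2014) = 23×76 + 9×44 + 2×186 = 1748 + 396 + 372 = 2516
ΣP(Jan 2014)·Q(Feb 2014) = 17×76 + 9×44 + 2×186 = 1292 + 396 + 372 = 2060
Index = 2516 / 2060 × 100 = 122.1359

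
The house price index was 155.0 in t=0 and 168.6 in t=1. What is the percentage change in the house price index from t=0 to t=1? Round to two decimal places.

8.77%

Change = (168.6 − 155.0) / 155.0 × 100
       = 13.6 / 155.0 × 100 = 8.7742%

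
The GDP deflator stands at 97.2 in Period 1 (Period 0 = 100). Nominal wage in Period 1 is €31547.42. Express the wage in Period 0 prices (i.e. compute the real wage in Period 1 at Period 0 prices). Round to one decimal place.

32456.2

Real = Nominal ÷ (Index/100) = 31547.42 ÷ (97.2/100)
     = 31547.42 ÷ 0.972 = 32456.1934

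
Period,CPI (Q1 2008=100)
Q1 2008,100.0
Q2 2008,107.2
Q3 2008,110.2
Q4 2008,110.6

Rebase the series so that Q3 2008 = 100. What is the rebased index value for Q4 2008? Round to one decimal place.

100.4

Rebased(Q4 2008) = 110.6 / 110.2 × 100 = 100.3630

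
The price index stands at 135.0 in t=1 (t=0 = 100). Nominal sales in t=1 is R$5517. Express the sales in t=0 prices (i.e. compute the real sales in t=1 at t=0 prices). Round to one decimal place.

Real = Nominal ÷ (Index/100) = 5517 ÷ (135.0/100)
     = 5517 ÷ 1.350 = 4086.6667

4086.7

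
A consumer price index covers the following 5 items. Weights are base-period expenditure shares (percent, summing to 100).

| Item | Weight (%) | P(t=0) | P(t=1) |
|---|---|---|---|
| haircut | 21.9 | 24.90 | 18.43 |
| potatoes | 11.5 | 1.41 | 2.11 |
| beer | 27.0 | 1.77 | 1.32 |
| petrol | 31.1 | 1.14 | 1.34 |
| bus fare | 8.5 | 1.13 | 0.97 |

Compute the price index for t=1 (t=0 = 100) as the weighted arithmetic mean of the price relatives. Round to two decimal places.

97.41

haircut: 21.9 × (18.43/24.90) = 21.9 × 0.740161 = 16.2095
potatoes: 11.5 × (2.11/1.41) = 11.5 × 1.496454 = 17.2092
beer: 27.0 × (1.32/1.77) = 27.0 × 0.745763 = 20.1356
petrol: 31.1 × (1.34/1.14) = 31.1 × 1.175439 = 36.5561
bus fare: 8.5 × (0.97/1.13) = 8.5 × 0.858407 = 7.2965
Index = Σ wᵢ·(p₁ᵢ/p₀ᵢ) = 16.2095 + 17.2092 + 20.1356 + 36.5561 + 7.2965 = 97.4069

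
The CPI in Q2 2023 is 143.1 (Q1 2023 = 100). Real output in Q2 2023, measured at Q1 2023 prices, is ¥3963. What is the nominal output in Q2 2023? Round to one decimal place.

Nominal = Real × (Index/100) = 3963 × (143.1/100)
        = 3963 × 1.431 = 5671.0530

5671.1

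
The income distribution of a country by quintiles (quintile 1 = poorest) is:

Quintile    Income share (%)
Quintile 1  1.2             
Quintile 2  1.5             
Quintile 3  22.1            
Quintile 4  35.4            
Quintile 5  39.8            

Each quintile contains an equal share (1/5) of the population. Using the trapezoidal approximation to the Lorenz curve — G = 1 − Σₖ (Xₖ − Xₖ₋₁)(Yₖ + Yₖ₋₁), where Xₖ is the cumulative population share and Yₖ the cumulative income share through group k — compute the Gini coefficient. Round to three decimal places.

0.444

Cumulative income shares Yₖ: 0.0120, 0.0270, 0.2480, 0.6020, 1.0000
Σ (Xₖ−Xₖ₋₁)(Yₖ+Yₖ₋₁) = (1/5)(0.0120+0.0000) + (1/5)(0.0270+0.0120) + (1/5)(0.2480+0.0270) + (1/5)(0.6020+0.2480) + (1/5)(1.0000+0.6020)
  = 0.0024 + 0.0078 + 0.0550 + 0.1700 + 0.3204 = 0.5556
G = 1 − 0.5556 = 0.4444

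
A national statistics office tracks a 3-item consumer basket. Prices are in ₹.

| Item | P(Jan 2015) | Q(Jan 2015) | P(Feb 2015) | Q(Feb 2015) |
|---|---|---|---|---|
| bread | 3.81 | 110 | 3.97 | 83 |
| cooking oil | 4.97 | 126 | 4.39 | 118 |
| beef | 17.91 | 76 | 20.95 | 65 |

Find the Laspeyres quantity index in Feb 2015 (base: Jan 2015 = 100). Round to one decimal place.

Laspeyres quantity index uses base-period prices as weights.
ΣP(Jan 2015)·Q(Feb 2015) = 3.81×83 + 4.97×118 + 17.91×65 = 316.23 + 586.46 + 1164.15 = 2066.84
ΣP(Jan 2015)·Q(Jan 2015) = 3.81×110 + 4.97×126 + 17.91×76 = 419.1 + 626.22 + 1361.16 = 2406.48
Index = 2066.84 / 2406.48 × 100 = 85.8864

85.9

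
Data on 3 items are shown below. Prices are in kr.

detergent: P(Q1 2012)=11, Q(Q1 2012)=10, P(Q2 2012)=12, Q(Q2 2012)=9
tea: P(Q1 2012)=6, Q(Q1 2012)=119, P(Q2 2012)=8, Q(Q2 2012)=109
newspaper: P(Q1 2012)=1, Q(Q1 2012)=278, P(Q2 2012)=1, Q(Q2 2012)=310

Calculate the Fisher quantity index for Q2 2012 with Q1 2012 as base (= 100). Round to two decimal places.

96.01

Laspeyres component (base-period weights):
ΣP(Q1 2012)Q(Q2 2012) = 11×9 + 6×109 + 1×310 = 99 + 654 + 310 = 1063
ΣP(Q1 2012)Q(Q1 2012) = 11×10 + 6×119 + 1×278 = 110 + 714 + 278 = 1102
L = 1063 / 1102 × 100 = 96.4610
Paasche component (current-period weights):
ΣP(Q2 2012)Q(Q2 2012) = 12×9 + 8×109 + 1×310 = 108 + 872 + 310 = 1290
ΣP(Q2 2012)Q(Q1 2012) = 12×10 + 8×119 + 1×278 = 120 + 952 + 278 = 1350
P = 1290 / 1350 × 100 = 95.5556
Fisher = √(L × P) = √(96.4610 × 95.5556) = 96.0072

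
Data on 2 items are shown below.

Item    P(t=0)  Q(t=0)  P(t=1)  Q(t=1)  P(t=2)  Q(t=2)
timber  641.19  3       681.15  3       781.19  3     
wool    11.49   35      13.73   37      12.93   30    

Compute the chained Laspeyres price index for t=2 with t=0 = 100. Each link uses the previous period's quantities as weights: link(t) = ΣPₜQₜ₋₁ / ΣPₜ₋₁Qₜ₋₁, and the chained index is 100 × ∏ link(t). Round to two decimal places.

Link t=0→t=1:
ΣP(t=1)Q(t=0) = 681.15×3 + 13.73×35 = 2043.45 + 480.55 = 2524
ΣP(t=0)Q(t=0) = 641.19×3 + 11.49×35 = 1923.57 + 402.15 = 2325.72
link = 2524/2325.72 = 1.085255
Link t=1→t=2:
ΣP(t=2)Q(t=1) = 781.19×3 + 12.93×37 = 2343.57 + 478.41 = 2821.98
ΣP(t=1)Q(t=1) = 681.15×3 + 13.73×37 = 2043.45 + 508.01 = 2551.46
link = 2821.98/2551.46 = 1.106026
Chained index = 100 × 1.085255 × 1.106026 = 120.0320

120.03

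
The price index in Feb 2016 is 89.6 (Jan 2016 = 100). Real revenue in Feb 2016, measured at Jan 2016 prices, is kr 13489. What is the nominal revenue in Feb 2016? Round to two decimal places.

Nominal = Real × (Index/100) = 13489 × (89.6/100)
        = 13489 × 0.896 = 12086.1440

12086.14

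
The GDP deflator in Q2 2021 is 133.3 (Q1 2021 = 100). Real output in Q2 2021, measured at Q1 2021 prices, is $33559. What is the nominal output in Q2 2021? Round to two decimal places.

44734.15

Nominal = Real × (Index/100) = 33559 × (133.3/100)
        = 33559 × 1.333 = 44734.1470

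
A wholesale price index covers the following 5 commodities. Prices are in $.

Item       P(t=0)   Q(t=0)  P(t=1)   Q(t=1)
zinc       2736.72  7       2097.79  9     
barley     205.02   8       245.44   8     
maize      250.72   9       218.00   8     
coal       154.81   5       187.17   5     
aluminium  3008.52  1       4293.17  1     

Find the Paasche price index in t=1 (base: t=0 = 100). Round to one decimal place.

Paasche price index uses current-period quantities as weights.
ΣP(t=1)·Q(t=1) = 2097.79×9 + 245.44×8 + 218.00×8 + 187.17×5 + 4293.17×1 = 18880.11 + 1963.52 + 1744 + 935.85 + 4293.17 = 27816.65
ΣP(t=0)·Q(t=1) = 2736.72×9 + 205.02×8 + 250.72×8 + 154.81×5 + 3008.52×1 = 24630.48 + 1640.16 + 2005.76 + 774.05 + 3008.52 = 32058.97
Index = 27816.65 / 32058.97 × 100 = 86.7671

86.8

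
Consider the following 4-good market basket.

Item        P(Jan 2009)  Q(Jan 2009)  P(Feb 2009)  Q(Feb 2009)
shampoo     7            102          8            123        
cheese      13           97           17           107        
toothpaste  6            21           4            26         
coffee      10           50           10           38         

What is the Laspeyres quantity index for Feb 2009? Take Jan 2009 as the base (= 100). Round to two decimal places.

Laspeyres quantity index uses base-period prices as weights.
ΣP(Jan 2009)·Q(Feb 2009) = 7×123 + 13×107 + 6×26 + 10×38 = 861 + 1391 + 156 + 380 = 2788
ΣP(Jan 2009)·Q(Jan 2009) = 7×102 + 13×97 + 6×21 + 10×50 = 714 + 1261 + 126 + 500 = 2601
Index = 2788 / 2601 × 100 = 107.1895

107.19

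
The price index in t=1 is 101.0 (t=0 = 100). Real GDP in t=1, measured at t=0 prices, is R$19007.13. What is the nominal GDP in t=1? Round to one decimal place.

Nominal = Real × (Index/100) = 19007.13 × (101.0/100)
        = 19007.13 × 1.010 = 19197.2013

19197.2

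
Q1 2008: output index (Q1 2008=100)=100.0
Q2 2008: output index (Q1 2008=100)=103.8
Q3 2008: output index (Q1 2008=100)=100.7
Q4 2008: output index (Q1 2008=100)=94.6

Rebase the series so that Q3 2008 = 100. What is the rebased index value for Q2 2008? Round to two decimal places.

Rebased(Q2 2008) = 103.8 / 100.7 × 100 = 103.0785

103.08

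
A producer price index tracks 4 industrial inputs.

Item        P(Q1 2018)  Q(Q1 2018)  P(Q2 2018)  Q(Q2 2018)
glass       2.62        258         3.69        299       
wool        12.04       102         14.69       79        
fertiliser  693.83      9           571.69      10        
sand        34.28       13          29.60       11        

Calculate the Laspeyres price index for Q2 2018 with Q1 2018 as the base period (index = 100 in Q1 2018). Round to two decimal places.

92.86

Laspeyres price index uses base-period quantities as weights.
ΣP(Q2 2018)·Q(Q1 2018) = 3.69×258 + 14.69×102 + 571.69×9 + 29.60×13 = 952.02 + 1498.38 + 5145.21 + 384.8 = 7980.41
ΣP(Q1 2018)·Q(Q1 2018) = 2.62×258 + 12.04×102 + 693.83×9 + 34.28×13 = 675.96 + 1228.08 + 6244.47 + 445.64 = 8594.15
Index = 7980.41 / 8594.15 × 100 = 92.8586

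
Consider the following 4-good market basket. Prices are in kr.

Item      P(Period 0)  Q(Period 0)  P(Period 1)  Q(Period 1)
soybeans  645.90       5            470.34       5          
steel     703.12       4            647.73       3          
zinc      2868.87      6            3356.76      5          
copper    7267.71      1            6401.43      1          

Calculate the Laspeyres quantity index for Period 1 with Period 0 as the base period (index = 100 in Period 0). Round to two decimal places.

Laspeyres quantity index uses base-period prices as weights.
ΣP(Period 0)·Q(Period 1) = 645.90×5 + 703.12×3 + 2868.87×5 + 7267.71×1 = 3229.5 + 2109.36 + 14344.35 + 7267.71 = 26950.92
ΣP(Period 0)·Q(Period 0) = 645.90×5 + 703.12×4 + 2868.87×6 + 7267.71×1 = 3229.5 + 2812.48 + 17213.22 + 7267.71 = 30522.91
Index = 26950.92 / 30522.91 × 100 = 88.2973

88.30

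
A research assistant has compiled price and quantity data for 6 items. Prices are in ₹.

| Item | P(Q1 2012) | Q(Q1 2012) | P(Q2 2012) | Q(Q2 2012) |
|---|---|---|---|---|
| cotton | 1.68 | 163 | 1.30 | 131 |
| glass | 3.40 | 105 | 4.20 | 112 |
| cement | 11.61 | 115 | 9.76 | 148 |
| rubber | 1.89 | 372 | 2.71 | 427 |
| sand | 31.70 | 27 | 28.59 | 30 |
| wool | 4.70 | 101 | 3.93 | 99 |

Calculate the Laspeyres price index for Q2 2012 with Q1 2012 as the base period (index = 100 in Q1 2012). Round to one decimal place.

98.8

Laspeyres price index uses base-period quantities as weights.
ΣP(Q2 2012)·Q(Q1 2012) = 1.30×163 + 4.20×105 + 9.76×115 + 2.71×372 + 28.59×27 + 3.93×101 = 211.9 + 441 + 1122.4 + 1008.12 + 771.93 + 396.93 = 3952.28
ΣP(Q1 2012)·Q(Q1 2012) = 1.68×163 + 3.40×105 + 11.61×115 + 1.89×372 + 31.70×27 + 4.70×101 = 273.84 + 357 + 1335.15 + 703.08 + 855.9 + 474.7 = 3999.67
Index = 3952.28 / 3999.67 × 100 = 98.8152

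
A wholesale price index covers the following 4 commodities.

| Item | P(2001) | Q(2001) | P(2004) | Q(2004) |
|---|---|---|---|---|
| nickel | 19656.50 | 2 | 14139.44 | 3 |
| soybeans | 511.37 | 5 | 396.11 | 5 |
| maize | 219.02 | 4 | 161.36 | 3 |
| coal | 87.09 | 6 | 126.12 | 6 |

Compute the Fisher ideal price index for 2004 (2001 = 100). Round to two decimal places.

Laspeyres component (base-period weights):
ΣP(2004)Q(2001) = 14139.44×2 + 396.11×5 + 161.36×4 + 126.12×6 = 28278.88 + 1980.55 + 645.44 + 756.72 = 31661.59
ΣP(2001)Q(2001) = 19656.50×2 + 511.37×5 + 219.02×4 + 87.09×6 = 39313 + 2556.85 + 876.08 + 522.54 = 43268.47
L = 31661.59 / 43268.47 × 100 = 73.1747
Paasche component (current-period weights):
ΣP(2004)Q(2004) = 14139.44×3 + 396.11×5 + 161.36×3 + 126.12×6 = 42418.32 + 1980.55 + 484.08 + 756.72 = 45639.67
ΣP(2001)Q(2004) = 19656.50×3 + 511.37×5 + 219.02×3 + 87.09×6 = 58969.5 + 2556.85 + 657.06 + 522.54 = 62705.95
P = 45639.67 / 62705.95 × 100 = 72.7836
Fisher = √(L × P) = √(73.1747 × 72.7836) = 72.9789

72.98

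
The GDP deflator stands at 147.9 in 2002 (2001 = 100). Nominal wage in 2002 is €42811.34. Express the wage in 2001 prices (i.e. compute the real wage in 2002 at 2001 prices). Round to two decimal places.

Real = Nominal ÷ (Index/100) = 42811.34 ÷ (147.9/100)
     = 42811.34 ÷ 1.479 = 28946.1393

28946.14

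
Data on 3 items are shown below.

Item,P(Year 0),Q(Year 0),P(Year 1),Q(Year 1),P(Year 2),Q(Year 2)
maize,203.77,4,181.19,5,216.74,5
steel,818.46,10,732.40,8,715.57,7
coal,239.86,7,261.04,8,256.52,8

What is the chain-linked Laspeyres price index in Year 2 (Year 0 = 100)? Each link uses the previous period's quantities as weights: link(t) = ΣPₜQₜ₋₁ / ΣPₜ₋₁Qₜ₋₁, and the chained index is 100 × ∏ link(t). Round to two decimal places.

Link Year 0→Year 1:
ΣP(Year 1)Q(Year 0) = 181.19×4 + 732.40×10 + 261.04×7 = 724.76 + 7324 + 1827.28 = 9876.04
ΣP(Year 0)Q(Year 0) = 203.77×4 + 818.46×10 + 239.86×7 = 815.08 + 8184.6 + 1679.02 = 10678.7
link = 9876.04/10678.7 = 0.924835
Link Year 1→Year 2:
ΣP(Year 2)Q(Year 1) = 216.74×5 + 715.57×8 + 256.52×8 = 1083.7 + 5724.56 + 2052.16 = 8860.42
ΣP(Year 1)Q(Year 1) = 181.19×5 + 732.40×8 + 261.04×8 = 905.95 + 5859.2 + 2088.32 = 8853.47
link = 8860.42/8853.47 = 1.000785
Chained index = 100 × 0.924835 × 1.000785 = 92.5561

92.56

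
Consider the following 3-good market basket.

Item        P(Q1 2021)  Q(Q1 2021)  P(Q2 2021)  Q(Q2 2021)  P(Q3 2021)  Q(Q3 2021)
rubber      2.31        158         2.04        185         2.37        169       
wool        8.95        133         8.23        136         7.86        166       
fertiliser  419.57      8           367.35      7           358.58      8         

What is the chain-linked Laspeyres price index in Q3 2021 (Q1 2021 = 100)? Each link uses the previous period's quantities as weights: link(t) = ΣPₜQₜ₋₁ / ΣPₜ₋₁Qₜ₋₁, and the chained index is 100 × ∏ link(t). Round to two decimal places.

87.57

Link Q1 2021→Q2 2021:
ΣP(Q2 2021)Q(Q1 2021) = 2.04×158 + 8.23×133 + 367.35×8 = 322.32 + 1094.59 + 2938.8 = 4355.71
ΣP(Q1 2021)Q(Q1 2021) = 2.31×158 + 8.95×133 + 419.57×8 = 364.98 + 1190.35 + 3356.56 = 4911.89
link = 4355.71/4911.89 = 0.886769
Link Q2 2021→Q3 2021:
ΣP(Q3 2021)Q(Q2 2021) = 2.37×185 + 7.86×136 + 358.58×7 = 438.45 + 1068.96 + 2510.06 = 4017.47
ΣP(Q2 2021)Q(Q2 2021) = 2.04×185 + 8.23×136 + 367.35×7 = 377.4 + 1119.28 + 2571.45 = 4068.13
link = 4017.47/4068.13 = 0.987547
Chained index = 100 × 0.886769 × 0.987547 = 87.5726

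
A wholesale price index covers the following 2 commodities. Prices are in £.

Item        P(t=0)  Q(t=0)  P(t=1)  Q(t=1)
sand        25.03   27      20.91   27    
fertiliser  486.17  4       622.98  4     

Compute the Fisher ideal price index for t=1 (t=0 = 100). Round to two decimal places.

116.64

Laspeyres component (base-period weights):
ΣP(t=1)Q(t=0) = 20.91×27 + 622.98×4 = 564.57 + 2491.92 = 3056.49
ΣP(t=0)Q(t=0) = 25.03×27 + 486.17×4 = 675.81 + 1944.68 = 2620.49
L = 3056.49 / 2620.49 × 100 = 116.6381
Paasche component (current-period weights):
ΣP(t=1)Q(t=1) = 20.91×27 + 622.98×4 = 564.57 + 2491.92 = 3056.49
ΣP(t=0)Q(t=1) = 25.03×27 + 486.17×4 = 675.81 + 1944.68 = 2620.49
P = 3056.49 / 2620.49 × 100 = 116.6381
Fisher = √(L × P) = √(116.6381 × 116.6381) = 116.6381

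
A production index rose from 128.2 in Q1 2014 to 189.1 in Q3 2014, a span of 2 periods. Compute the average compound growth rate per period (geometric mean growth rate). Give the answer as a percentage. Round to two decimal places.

21.45%

Growth factor = (189.1/128.2)^(1/2) = (1.475039)^(1/2) = 1.214512
Growth rate = 1.214512 − 1 = 0.214512 = 21.4512%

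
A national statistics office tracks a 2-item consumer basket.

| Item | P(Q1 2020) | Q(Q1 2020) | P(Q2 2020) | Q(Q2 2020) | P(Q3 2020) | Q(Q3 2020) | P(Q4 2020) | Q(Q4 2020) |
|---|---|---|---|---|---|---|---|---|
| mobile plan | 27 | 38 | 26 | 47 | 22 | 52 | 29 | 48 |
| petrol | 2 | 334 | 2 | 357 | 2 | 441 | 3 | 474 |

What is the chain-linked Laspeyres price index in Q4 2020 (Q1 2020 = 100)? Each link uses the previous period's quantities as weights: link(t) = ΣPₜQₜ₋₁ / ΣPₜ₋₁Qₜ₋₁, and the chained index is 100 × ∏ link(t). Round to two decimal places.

Link Q1 2020→Q2 2020:
ΣP(Q2 2020)Q(Q1 2020) = 26×38 + 2×334 = 988 + 668 = 1656
ΣP(Q1 2020)Q(Q1 2020) = 27×38 + 2×334 = 1026 + 668 = 1694
link = 1656/1694 = 0.977568
Link Q2 2020→Q3 2020:
ΣP(Q3 2020)Q(Q2 2020) = 22×47 + 2×357 = 1034 + 714 = 1748
ΣP(Q2 2020)Q(Q2 2020) = 26×47 + 2×357 = 1222 + 714 = 1936
link = 1748/1936 = 0.902893
Link Q3 2020→Q4 2020:
ΣP(Q4 2020)Q(Q3 2020) = 29×52 + 3×441 = 1508 + 1323 = 2831
ΣP(Q3 2020)Q(Q3 2020) = 22×52 + 2×441 = 1144 + 882 = 2026
link = 2831/2026 = 1.397335
Chained index = 100 × 0.977568 × 0.902893 × 1.397335 = 123.3342

123.33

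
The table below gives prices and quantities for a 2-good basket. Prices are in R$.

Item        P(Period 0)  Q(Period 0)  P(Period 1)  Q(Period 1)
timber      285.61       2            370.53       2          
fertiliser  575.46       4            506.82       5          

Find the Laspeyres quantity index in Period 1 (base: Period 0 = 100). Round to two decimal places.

Laspeyres quantity index uses base-period prices as weights.
ΣP(Period 0)·Q(Period 1) = 285.61×2 + 575.46×5 = 571.22 + 2877.3 = 3448.52
ΣP(Period 0)·Q(Period 0) = 285.61×2 + 575.46×4 = 571.22 + 2301.84 = 2873.06
Index = 3448.52 / 2873.06 × 100 = 120.0295

120.03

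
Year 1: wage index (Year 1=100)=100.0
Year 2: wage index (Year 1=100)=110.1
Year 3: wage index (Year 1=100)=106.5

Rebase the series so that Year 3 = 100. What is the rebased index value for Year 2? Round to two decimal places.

Rebased(Year 2) = 110.1 / 106.5 × 100 = 103.3803

103.38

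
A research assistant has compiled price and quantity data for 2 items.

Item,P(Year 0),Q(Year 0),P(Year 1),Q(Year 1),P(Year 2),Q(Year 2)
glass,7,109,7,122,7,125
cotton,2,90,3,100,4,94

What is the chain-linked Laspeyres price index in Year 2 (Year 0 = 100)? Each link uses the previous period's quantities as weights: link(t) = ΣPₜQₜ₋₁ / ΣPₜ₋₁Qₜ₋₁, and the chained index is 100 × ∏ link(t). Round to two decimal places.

119.04

Link Year 0→Year 1:
ΣP(Year 1)Q(Year 0) = 7×109 + 3×90 = 763 + 270 = 1033
ΣP(Year 0)Q(Year 0) = 7×109 + 2×90 = 763 + 180 = 943
link = 1033/943 = 1.095440
Link Year 1→Year 2:
ΣP(Year 2)Q(Year 1) = 7×122 + 4×100 = 854 + 400 = 1254
ΣP(Year 1)Q(Year 1) = 7×122 + 3×100 = 854 + 300 = 1154
link = 1254/1154 = 1.086655
Chained index = 100 × 1.095440 × 1.086655 = 119.0366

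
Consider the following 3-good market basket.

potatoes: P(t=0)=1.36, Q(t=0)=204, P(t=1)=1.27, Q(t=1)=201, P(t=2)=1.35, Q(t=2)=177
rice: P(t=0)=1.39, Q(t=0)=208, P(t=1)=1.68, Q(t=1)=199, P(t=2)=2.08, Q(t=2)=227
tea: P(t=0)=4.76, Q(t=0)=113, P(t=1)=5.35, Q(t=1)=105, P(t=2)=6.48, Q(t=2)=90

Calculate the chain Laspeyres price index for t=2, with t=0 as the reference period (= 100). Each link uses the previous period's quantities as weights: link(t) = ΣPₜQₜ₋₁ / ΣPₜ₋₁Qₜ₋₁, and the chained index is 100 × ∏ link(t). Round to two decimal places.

130.28

Link t=0→t=1:
ΣP(t=1)Q(t=0) = 1.27×204 + 1.68×208 + 5.35×113 = 259.08 + 349.44 + 604.55 = 1213.07
ΣP(t=0)Q(t=0) = 1.36×204 + 1.39×208 + 4.76×113 = 277.44 + 289.12 + 537.88 = 1104.44
link = 1213.07/1104.44 = 1.098358
Link t=1→t=2:
ΣP(t=2)Q(t=1) = 1.35×201 + 2.08×199 + 6.48×105 = 271.35 + 413.92 + 680.4 = 1365.67
ΣP(t=1)Q(t=1) = 1.27×201 + 1.68×199 + 5.35×105 = 255.27 + 334.32 + 561.75 = 1151.34
link = 1365.67/1151.34 = 1.186157
Chained index = 100 × 1.098358 × 1.186157 = 130.2824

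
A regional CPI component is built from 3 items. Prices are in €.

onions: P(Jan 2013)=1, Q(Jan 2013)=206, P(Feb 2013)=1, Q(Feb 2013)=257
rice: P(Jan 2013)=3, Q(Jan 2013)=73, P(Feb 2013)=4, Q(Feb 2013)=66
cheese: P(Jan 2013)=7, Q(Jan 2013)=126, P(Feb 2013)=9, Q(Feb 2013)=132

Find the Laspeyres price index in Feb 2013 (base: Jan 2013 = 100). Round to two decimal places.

124.87

Laspeyres price index uses base-period quantities as weights.
ΣP(Feb 2013)·Q(Jan 2013) = 1×206 + 4×73 + 9×126 = 206 + 292 + 1134 = 1632
ΣP(Jan 2013)·Q(Jan 2013) = 1×206 + 3×73 + 7×126 = 206 + 219 + 882 = 1307
Index = 1632 / 1307 × 100 = 124.8661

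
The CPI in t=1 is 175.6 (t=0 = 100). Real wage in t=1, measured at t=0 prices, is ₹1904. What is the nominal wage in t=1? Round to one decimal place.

3343.4

Nominal = Real × (Index/100) = 1904 × (175.6/100)
        = 1904 × 1.756 = 3343.4240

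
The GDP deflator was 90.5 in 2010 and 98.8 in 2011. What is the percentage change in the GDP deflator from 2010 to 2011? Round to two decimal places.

Change = (98.8 − 90.5) / 90.5 × 100
       = 8.3 / 90.5 × 100 = 9.1713%

9.17%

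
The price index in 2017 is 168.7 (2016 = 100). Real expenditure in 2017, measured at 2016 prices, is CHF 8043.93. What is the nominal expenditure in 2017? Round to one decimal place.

Nominal = Real × (Index/100) = 8043.93 × (168.7/100)
        = 8043.93 × 1.687 = 13570.1099

13570.1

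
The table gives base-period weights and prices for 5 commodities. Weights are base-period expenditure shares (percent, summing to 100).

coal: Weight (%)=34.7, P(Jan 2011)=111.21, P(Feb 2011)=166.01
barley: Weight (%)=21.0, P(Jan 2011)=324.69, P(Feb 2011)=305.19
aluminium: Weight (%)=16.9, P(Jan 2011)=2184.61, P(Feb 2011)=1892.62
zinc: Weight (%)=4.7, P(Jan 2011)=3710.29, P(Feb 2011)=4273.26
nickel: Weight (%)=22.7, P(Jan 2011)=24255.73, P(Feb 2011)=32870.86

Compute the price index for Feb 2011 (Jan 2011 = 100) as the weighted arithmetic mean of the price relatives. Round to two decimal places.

coal: 34.7 × (166.01/111.21) = 34.7 × 1.492761 = 51.7988
barley: 21.0 × (305.19/324.69) = 21.0 × 0.939943 = 19.7388
aluminium: 16.9 × (1892.62/2184.61) = 16.9 × 0.866342 = 14.6412
zinc: 4.7 × (4273.26/3710.29) = 4.7 × 1.151732 = 5.4131
nickel: 22.7 × (32870.86/24255.73) = 22.7 × 1.355179 = 30.7626
Index = Σ wᵢ·(p₁ᵢ/p₀ᵢ) = 51.7988 + 19.7388 + 14.6412 + 5.4131 + 30.7626 = 122.3545

122.35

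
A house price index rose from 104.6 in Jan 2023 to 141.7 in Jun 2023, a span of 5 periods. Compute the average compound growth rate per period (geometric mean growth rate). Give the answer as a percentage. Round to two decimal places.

6.26%

Growth factor = (141.7/104.6)^(1/5) = (1.354685)^(1/5) = 1.062595
Growth rate = 1.062595 − 1 = 0.062595 = 6.2595%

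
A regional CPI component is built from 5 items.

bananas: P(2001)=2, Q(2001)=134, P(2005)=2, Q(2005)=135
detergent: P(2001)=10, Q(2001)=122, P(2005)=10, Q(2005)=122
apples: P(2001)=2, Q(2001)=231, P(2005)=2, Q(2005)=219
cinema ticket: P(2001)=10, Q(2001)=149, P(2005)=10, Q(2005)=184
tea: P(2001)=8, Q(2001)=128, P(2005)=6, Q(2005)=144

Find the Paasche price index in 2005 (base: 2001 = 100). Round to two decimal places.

94.15

Paasche price index uses current-period quantities as weights.
ΣP(2005)·Q(2005) = 2×135 + 10×122 + 2×219 + 10×184 + 6×144 = 270 + 1220 + 438 + 1840 + 864 = 4632
ΣP(2001)·Q(2005) = 2×135 + 10×122 + 2×219 + 10×184 + 8×144 = 270 + 1220 + 438 + 1840 + 1152 = 4920
Index = 4632 / 4920 × 100 = 94.1463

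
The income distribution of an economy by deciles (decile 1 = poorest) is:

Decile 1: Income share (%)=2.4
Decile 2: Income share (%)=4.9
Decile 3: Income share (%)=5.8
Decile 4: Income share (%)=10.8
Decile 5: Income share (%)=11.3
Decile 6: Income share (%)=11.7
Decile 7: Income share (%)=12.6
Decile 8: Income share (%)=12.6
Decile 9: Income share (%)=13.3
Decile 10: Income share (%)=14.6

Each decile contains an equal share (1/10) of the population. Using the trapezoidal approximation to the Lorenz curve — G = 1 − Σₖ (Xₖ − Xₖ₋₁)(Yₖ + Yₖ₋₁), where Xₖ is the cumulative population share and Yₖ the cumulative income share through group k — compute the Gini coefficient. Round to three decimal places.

0.208

Cumulative income shares Yₖ: 0.0240, 0.0730, 0.1310, 0.2390, 0.3520, 0.4690, 0.5950, 0.7210, 0.8540, 1.0000
Σ (Xₖ−Xₖ₋₁)(Yₖ+Yₖ₋₁) = (1/10)(0.0240+0.0000) + (1/10)(0.0730+0.0240) + (1/10)(0.1310+0.0730) + (1/10)(0.2390+0.1310) + (1/10)(0.3520+0.2390) + (1/10)(0.4690+0.3520) + (1/10)(0.5950+0.4690) + (1/10)(0.7210+0.5950) + (1/10)(0.8540+0.7210) + (1/10)(1.0000+0.8540)
  = 0.0024 + 0.0097 + 0.0204 + 0.0370 + 0.0591 + 0.0821 + 0.1064 + 0.1316 + 0.1575 + 0.1854 = 0.7916
G = 1 − 0.7916 = 0.2084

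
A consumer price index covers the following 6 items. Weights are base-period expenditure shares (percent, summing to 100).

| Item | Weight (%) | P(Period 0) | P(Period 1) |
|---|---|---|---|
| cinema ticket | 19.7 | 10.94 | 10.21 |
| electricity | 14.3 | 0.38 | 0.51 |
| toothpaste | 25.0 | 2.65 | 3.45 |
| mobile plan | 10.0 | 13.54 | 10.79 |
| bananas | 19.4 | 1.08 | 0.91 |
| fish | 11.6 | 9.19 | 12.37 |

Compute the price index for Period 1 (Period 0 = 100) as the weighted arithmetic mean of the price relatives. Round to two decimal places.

110.05

cinema ticket: 19.7 × (10.21/10.94) = 19.7 × 0.933272 = 18.3855
electricity: 14.3 × (0.51/0.38) = 14.3 × 1.342105 = 19.1921
toothpaste: 25.0 × (3.45/2.65) = 25.0 × 1.301887 = 32.5472
mobile plan: 10.0 × (10.79/13.54) = 10.0 × 0.796898 = 7.9690
bananas: 19.4 × (0.91/1.08) = 19.4 × 0.842593 = 16.3463
fish: 11.6 × (12.37/9.19) = 11.6 × 1.346028 = 15.6139
Index = Σ wᵢ·(p₁ᵢ/p₀ᵢ) = 18.3855 + 19.1921 + 32.5472 + 7.9690 + 16.3463 + 15.6139 = 110.0539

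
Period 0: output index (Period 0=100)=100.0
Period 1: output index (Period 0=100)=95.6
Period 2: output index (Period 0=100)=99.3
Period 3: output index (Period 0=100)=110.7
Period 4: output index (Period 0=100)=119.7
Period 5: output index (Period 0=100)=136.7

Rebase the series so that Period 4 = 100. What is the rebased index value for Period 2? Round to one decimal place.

Rebased(Period 2) = 99.3 / 119.7 × 100 = 82.9574

83.0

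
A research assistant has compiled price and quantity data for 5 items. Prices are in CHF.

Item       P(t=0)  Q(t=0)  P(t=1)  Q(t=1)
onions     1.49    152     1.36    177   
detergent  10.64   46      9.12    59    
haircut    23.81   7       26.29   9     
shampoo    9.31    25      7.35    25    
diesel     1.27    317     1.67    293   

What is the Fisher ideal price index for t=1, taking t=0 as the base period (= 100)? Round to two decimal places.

Laspeyres component (base-period weights):
ΣP(t=1)Q(t=0) = 1.36×152 + 9.12×46 + 26.29×7 + 7.35×25 + 1.67×317 = 206.72 + 419.52 + 184.03 + 183.75 + 529.39 = 1523.41
ΣP(t=0)Q(t=0) = 1.49×152 + 10.64×46 + 23.81×7 + 9.31×25 + 1.27×317 = 226.48 + 489.44 + 166.67 + 232.75 + 402.59 = 1517.93
L = 1523.41 / 1517.93 × 100 = 100.3610
Paasche component (current-period weights):
ΣP(t=1)Q(t=1) = 1.36×177 + 9.12×59 + 26.29×9 + 7.35×25 + 1.67×293 = 240.72 + 538.08 + 236.61 + 183.75 + 489.31 = 1688.47
ΣP(t=0)Q(t=1) = 1.49×177 + 10.64×59 + 23.81×9 + 9.31×25 + 1.27×293 = 263.73 + 627.76 + 214.29 + 232.75 + 372.11 = 1710.64
P = 1688.47 / 1710.64 × 100 = 98.7040
Fisher = √(L × P) = √(100.3610 × 98.7040) = 99.5291

99.53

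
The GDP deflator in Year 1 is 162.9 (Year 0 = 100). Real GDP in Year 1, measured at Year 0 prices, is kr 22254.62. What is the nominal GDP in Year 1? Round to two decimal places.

36252.78

Nominal = Real × (Index/100) = 22254.62 × (162.9/100)
        = 22254.62 × 1.629 = 36252.7760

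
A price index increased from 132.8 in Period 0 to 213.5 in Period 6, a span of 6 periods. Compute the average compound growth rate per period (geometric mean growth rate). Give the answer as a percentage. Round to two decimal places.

8.23%

Growth factor = (213.5/132.8)^(1/6) = (1.607681)^(1/6) = 1.082347
Growth rate = 1.082347 − 1 = 0.082347 = 8.2347%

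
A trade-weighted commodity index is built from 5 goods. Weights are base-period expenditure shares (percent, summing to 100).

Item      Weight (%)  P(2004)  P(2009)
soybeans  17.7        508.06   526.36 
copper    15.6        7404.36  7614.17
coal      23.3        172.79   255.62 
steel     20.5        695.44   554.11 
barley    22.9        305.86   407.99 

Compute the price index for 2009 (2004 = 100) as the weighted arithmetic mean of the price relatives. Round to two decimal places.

soybeans: 17.7 × (526.36/508.06) = 17.7 × 1.036019 = 18.3375
copper: 15.6 × (7614.17/7404.36) = 15.6 × 1.028336 = 16.0420
coal: 23.3 × (255.62/172.79) = 23.3 × 1.479368 = 34.4693
steel: 20.5 × (554.11/695.44) = 20.5 × 0.796776 = 16.3339
barley: 22.9 × (407.99/305.86) = 22.9 × 1.333911 = 30.5466
Index = Σ wᵢ·(p₁ᵢ/p₀ᵢ) = 18.3375 + 16.0420 + 34.4693 + 16.3339 + 30.5466 = 115.7293

115.73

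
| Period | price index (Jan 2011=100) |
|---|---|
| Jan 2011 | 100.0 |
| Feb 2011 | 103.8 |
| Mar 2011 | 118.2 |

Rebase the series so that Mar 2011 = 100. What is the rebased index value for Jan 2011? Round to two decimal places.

Rebased(Jan 2011) = 100.0 / 118.2 × 100 = 84.6024

84.60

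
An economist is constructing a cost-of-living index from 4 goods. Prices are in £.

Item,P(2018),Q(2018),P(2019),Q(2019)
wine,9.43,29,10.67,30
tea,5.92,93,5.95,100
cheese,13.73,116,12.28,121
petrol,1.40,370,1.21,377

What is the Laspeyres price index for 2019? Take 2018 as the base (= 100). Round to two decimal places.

93.19

Laspeyres price index uses base-period quantities as weights.
ΣP(2019)·Q(2018) = 10.67×29 + 5.95×93 + 12.28×116 + 1.21×370 = 309.43 + 553.35 + 1424.48 + 447.7 = 2734.96
ΣP(2018)·Q(2018) = 9.43×29 + 5.92×93 + 13.73×116 + 1.40×370 = 273.47 + 550.56 + 1592.68 + 518 = 2934.71
Index = 2734.96 / 2934.71 × 100 = 93.1935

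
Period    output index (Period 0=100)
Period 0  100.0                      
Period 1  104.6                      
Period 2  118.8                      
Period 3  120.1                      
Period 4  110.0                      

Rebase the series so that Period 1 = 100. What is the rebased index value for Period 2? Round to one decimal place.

Rebased(Period 2) = 118.8 / 104.6 × 100 = 113.5755

113.6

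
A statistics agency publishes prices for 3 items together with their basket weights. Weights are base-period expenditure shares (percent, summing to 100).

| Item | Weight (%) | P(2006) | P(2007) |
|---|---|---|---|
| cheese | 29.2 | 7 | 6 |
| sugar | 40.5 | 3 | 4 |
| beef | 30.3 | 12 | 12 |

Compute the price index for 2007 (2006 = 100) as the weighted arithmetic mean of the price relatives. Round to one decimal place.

cheese: 29.2 × (6/7) = 29.2 × 0.857143 = 25.0286
sugar: 40.5 × (4/3) = 40.5 × 1.333333 = 54.0000
beef: 30.3 × (12/12) = 30.3 × 1.000000 = 30.3000
Index = Σ wᵢ·(p₁ᵢ/p₀ᵢ) = 25.0286 + 54.0000 + 30.3000 = 109.3286

109.3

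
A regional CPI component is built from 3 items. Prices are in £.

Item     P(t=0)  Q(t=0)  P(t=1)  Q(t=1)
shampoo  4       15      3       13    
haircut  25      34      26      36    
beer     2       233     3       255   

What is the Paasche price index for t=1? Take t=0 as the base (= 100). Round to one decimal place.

119.0

Paasche price index uses current-period quantities as weights.
ΣP(t=1)·Q(t=1) = 3×13 + 26×36 + 3×255 = 39 + 936 + 765 = 1740
ΣP(t=0)·Q(t=1) = 4×13 + 25×36 + 2×255 = 52 + 900 + 510 = 1462
Index = 1740 / 1462 × 100 = 119.0150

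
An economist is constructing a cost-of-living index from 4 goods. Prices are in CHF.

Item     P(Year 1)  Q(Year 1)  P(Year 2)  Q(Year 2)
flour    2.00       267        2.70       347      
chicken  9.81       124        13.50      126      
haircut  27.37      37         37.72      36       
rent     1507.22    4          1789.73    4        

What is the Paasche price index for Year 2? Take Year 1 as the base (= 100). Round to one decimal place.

Paasche price index uses current-period quantities as weights.
ΣP(Year 2)·Q(Year 2) = 2.70×347 + 13.50×126 + 37.72×36 + 1789.73×4 = 936.9 + 1701 + 1357.92 + 7158.92 = 11154.74
ΣP(Year 1)·Q(Year 2) = 2.00×347 + 9.81×126 + 27.37×36 + 1507.22×4 = 694 + 1236.06 + 985.32 + 6028.88 = 8944.26
Index = 11154.74 / 8944.26 × 100 = 124.7140

124.7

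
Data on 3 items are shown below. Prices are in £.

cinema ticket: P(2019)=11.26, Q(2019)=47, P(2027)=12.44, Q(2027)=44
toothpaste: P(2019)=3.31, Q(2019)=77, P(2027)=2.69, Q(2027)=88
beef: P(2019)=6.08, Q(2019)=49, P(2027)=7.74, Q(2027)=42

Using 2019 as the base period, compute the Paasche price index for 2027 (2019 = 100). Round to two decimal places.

Paasche price index uses current-period quantities as weights.
ΣP(2027)·Q(2027) = 12.44×44 + 2.69×88 + 7.74×42 = 547.36 + 236.72 + 325.08 = 1109.16
ΣP(2019)·Q(2027) = 11.26×44 + 3.31×88 + 6.08×42 = 495.44 + 291.28 + 255.36 = 1042.08
Index = 1109.16 / 1042.08 × 100 = 106.4371

106.44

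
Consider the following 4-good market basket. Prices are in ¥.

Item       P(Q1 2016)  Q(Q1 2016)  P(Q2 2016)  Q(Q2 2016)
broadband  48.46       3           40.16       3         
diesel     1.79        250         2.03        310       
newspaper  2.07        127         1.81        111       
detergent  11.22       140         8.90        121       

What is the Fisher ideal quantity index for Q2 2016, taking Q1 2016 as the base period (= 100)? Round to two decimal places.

Laspeyres component (base-period weights):
ΣP(Q1 2016)Q(Q2 2016) = 48.46×3 + 1.79×310 + 2.07×111 + 11.22×121 = 145.38 + 554.9 + 229.77 + 1357.62 = 2287.67
ΣP(Q1 2016)Q(Q1 2016) = 48.46×3 + 1.79×250 + 2.07×127 + 11.22×140 = 145.38 + 447.5 + 262.89 + 1570.8 = 2426.57
L = 2287.67 / 2426.57 × 100 = 94.2759
Paasche component (current-period weights):
ΣP(Q2 2016)Q(Q2 2016) = 40.16×3 + 2.03×310 + 1.81×111 + 8.90×121 = 120.48 + 629.3 + 200.91 + 1076.9 = 2027.59
ΣP(Q2 2016)Q(Q1 2016) = 40.16×3 + 2.03×250 + 1.81×127 + 8.90×140 = 120.48 + 507.5 + 229.87 + 1246 = 2103.85
P = 2027.59 / 2103.85 × 100 = 96.3752
Fisher = √(L × P) = √(94.2759 × 96.3752) = 95.3198

95.32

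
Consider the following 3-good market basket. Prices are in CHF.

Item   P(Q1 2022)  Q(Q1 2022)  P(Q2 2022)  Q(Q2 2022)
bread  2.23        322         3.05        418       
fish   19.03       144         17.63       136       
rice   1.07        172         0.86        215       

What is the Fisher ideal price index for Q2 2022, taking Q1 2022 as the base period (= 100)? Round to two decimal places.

Laspeyres component (base-period weights):
ΣP(Q2 2022)Q(Q1 2022) = 3.05×322 + 17.63×144 + 0.86×172 = 982.1 + 2538.72 + 147.92 = 3668.74
ΣP(Q1 2022)Q(Q1 2022) = 2.23×322 + 19.03×144 + 1.07×172 = 718.06 + 2740.32 + 184.04 = 3642.42
L = 3668.74 / 3642.42 × 100 = 100.7226
Paasche component (current-period weights):
ΣP(Q2 2022)Q(Q2 2022) = 3.05×418 + 17.63×136 + 0.86×215 = 1274.9 + 2397.68 + 184.9 = 3857.48
ΣP(Q1 2022)Q(Q2 2022) = 2.23×418 + 19.03×136 + 1.07×215 = 932.14 + 2588.08 + 230.05 = 3750.27
P = 3857.48 / 3750.27 × 100 = 102.8587
Fisher = √(L × P) = √(100.7226 × 102.8587) = 101.7851

101.79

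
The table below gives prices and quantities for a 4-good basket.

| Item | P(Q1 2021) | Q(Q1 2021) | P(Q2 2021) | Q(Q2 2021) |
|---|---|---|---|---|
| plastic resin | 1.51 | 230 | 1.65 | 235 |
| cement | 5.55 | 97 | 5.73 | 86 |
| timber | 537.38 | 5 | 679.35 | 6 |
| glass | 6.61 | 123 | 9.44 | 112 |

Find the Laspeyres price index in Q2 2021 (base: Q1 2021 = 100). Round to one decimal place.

Laspeyres price index uses base-period quantities as weights.
ΣP(Q2 2021)·Q(Q1 2021) = 1.65×230 + 5.73×97 + 679.35×5 + 9.44×123 = 379.5 + 555.81 + 3396.75 + 1161.12 = 5493.18
ΣP(Q1 2021)·Q(Q1 2021) = 1.51×230 + 5.55×97 + 537.38×5 + 6.61×123 = 347.3 + 538.35 + 2686.9 + 813.03 = 4385.58
Index = 5493.18 / 4385.58 × 100 = 125.2555

125.3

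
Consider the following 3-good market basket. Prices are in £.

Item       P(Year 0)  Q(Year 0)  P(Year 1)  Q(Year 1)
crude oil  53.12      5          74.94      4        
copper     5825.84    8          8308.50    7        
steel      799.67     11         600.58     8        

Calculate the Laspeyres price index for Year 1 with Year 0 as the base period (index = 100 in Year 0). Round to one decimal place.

131.9

Laspeyres price index uses base-period quantities as weights.
ΣP(Year 1)·Q(Year 0) = 74.94×5 + 8308.50×8 + 600.58×11 = 374.7 + 66468 + 6606.38 = 73449.08
ΣP(Year 0)·Q(Year 0) = 53.12×5 + 5825.84×8 + 799.67×11 = 265.6 + 46606.72 + 8796.37 = 55668.69
Index = 73449.08 / 55668.69 × 100 = 131.9397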